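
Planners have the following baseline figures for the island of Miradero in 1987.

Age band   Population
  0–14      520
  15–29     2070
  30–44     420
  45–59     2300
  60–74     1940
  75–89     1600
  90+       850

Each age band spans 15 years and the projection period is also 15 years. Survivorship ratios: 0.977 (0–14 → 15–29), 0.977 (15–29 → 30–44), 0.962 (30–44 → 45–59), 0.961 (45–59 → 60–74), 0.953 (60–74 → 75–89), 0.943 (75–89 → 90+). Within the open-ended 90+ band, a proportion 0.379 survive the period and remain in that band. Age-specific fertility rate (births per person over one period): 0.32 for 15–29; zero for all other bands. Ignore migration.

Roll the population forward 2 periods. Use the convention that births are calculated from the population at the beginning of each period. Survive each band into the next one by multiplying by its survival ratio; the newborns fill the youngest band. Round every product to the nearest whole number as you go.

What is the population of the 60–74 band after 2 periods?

[period 1]
Births: 2070 × 0.32 = 662
15–29: 520 × 0.977 = 508
30–44: 2070 × 0.977 = 2022
45–59: 420 × 0.962 = 404
60–74: 2300 × 0.961 = 2210
75–89: 1940 × 0.953 = 1849
90+: 1600 × 0.943 + 850 × 0.379 = 1509 + 322 = 1831
Giving 662 / 508 / 2022 / 404 / 2210 / 1849 / 1831.
[period 2]
Births: 508 × 0.32 = 163
15–29: 662 × 0.977 = 647
30–44: 508 × 0.977 = 496
45–59: 2022 × 0.962 = 1945
60–74: 404 × 0.961 = 388
75–89: 2210 × 0.953 = 2106
90+: 1849 × 0.943 + 1831 × 0.379 = 1744 + 694 = 2438
Giving 163 / 647 / 496 / 1945 / 388 / 2106 / 2438.

388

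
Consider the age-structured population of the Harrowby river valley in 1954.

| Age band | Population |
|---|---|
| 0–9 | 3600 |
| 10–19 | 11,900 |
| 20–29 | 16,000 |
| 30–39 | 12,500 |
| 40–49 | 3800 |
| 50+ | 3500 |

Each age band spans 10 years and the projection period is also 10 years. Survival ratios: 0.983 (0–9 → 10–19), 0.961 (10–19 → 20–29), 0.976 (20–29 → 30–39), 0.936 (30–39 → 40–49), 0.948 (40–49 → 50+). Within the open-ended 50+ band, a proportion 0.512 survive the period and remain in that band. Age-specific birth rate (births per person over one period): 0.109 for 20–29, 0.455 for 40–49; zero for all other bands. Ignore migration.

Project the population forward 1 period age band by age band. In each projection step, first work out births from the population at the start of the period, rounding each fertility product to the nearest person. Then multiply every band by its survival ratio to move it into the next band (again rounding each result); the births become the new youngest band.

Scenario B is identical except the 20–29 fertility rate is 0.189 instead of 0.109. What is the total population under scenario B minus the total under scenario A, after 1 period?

1280

Numbering the groups 1..6 from youngest to oldest:
Period 1:
Births: 16000 × 0.109 = 1744  |  3800 × 0.455 = 1729 ⇒ total 3473
Group 2: 3600 × 0.983 = 3539
Group 3: 11900 × 0.961 = 11436
Group 4: 16000 × 0.976 = 15616
Group 5: 12500 × 0.936 = 11700
Group 6: 3800 × 0.948 + 3500 × 0.512 = 3602 + 1792 = 5394
Giving 3473 / 3539 / 11436 / 15616 / 11700 / 5394.
Scenario A total after 1 period: 51158
Scenario B projection —
Period 1:
Births: 16000 × 0.189 = 3024  |  3800 × 0.455 = 1729 ⇒ total 4753
Group 2: 3600 × 0.983 = 3539
Group 3: 11900 × 0.961 = 11436
Group 4: 16000 × 0.976 = 15616
Group 5: 12500 × 0.936 = 11700
Group 6: 3800 × 0.948 + 3500 × 0.512 = 3602 + 1792 = 5394
Giving 4753 / 3539 / 11436 / 15616 / 11700 / 5394.
Scenario B total after 1 period: 52438
Difference B − A = 52438 − 51158 = 1280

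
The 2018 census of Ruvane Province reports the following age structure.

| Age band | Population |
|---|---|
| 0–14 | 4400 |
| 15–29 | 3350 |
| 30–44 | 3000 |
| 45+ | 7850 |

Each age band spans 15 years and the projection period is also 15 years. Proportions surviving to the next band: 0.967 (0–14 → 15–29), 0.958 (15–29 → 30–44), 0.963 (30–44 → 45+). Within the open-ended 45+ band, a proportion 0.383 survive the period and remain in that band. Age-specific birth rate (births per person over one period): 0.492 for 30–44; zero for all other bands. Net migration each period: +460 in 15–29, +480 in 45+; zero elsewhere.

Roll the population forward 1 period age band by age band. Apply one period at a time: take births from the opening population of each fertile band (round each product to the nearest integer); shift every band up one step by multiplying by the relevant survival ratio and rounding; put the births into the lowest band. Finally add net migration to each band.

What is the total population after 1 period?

Call the bands 1 to 4, youngest first.
After projecting period 1:
Births: 3000 × 0.492 = 1476
Band 2: 4400 × 0.967 = 4255
Band 3: 3350 × 0.958 = 3209
Band 4: 3000 × 0.963 + 7850 × 0.383 = 2889 + 3007 = 5896
Net migration: Band 2 + 460 → 4715; Band 4 + 480 → 6376
End of period: [1476, 4715, 3209, 6376]
Total after period 1: 1476 + 4715 + 3209 + 6376 = 15776

15776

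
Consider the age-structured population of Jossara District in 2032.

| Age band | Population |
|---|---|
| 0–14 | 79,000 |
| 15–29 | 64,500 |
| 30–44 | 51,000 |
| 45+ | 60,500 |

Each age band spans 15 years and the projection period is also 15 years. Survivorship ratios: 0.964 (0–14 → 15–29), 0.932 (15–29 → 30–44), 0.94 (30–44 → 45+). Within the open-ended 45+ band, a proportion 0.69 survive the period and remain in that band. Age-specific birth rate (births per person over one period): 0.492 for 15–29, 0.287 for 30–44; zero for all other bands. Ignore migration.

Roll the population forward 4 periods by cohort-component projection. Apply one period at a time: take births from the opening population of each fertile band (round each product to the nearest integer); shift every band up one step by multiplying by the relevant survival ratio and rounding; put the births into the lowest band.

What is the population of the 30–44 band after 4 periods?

49165

Period 1.
Births: 64500 * 0.492 = 31734 ; 51000 * 0.287 = 14637 → total 46371
15–29: 79000 * 0.964 = 76156
30–44: 64500 * 0.932 = 60114
45+: 51000 * 0.94 + 60500 * 0.69 = 47940 + 41745 = 89685
Giving 46371 / 76156 / 60114 / 89685.
Period 2.
Births: 76156 * 0.492 = 37469 ; 60114 * 0.287 = 17253 → total 54722
15–29: 46371 * 0.964 = 44702
30–44: 76156 * 0.932 = 70977
45+: 60114 * 0.94 + 89685 * 0.69 = 56507 + 61883 = 118390
Giving 54722 / 44702 / 70977 / 118390.
Period 3.
Births: 44702 * 0.492 = 21993 ; 70977 * 0.287 = 20370 → total 42363
15–29: 54722 * 0.964 = 52752
30–44: 44702 * 0.932 = 41662
45+: 70977 * 0.94 + 118390 * 0.69 = 66718 + 81689 = 148407
Giving 42363 / 52752 / 41662 / 148407.
Period 4.
Births: 52752 * 0.492 = 25954 ; 41662 * 0.287 = 11957 → total 37911
15–29: 42363 * 0.964 = 40838
30–44: 52752 * 0.932 = 49165
45+: 41662 * 0.94 + 148407 * 0.69 = 39162 + 102401 = 141563
Giving 37911 / 40838 / 49165 / 141563.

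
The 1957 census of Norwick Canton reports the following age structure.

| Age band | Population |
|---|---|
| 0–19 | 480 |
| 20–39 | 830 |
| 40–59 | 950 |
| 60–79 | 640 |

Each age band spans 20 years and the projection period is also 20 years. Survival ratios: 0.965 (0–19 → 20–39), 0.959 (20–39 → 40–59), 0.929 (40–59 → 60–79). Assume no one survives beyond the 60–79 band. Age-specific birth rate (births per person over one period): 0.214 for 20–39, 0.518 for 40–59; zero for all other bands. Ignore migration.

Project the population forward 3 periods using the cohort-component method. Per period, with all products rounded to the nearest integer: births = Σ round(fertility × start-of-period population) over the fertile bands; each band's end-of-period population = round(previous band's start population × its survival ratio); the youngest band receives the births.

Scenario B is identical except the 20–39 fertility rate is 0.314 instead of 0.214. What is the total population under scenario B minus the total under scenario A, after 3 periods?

(Bands numbered youngest = 1 to oldest = 4.)
— Period 1 —
Births: 830 * 0.214 = 178 ; 950 * 0.518 = 492 → 670
Band 2: 480 * 0.965 = 463
Band 3: 830 * 0.959 = 796
Band 4: 950 * 0.929 = 883
Giving 670 / 463 / 796 / 883.
— Period 2 —
Births: 463 * 0.214 = 99 ; 796 * 0.518 = 412 → 511
Band 2: 670 * 0.965 = 647
Band 3: 463 * 0.959 = 444
Band 4: 796 * 0.929 = 739
Giving 511 / 647 / 444 / 739.
— Period 3 —
Births: 647 * 0.214 = 138 ; 444 * 0.518 = 230 → 368
Band 2: 511 * 0.965 = 493
Band 3: 647 * 0.959 = 620
Band 4: 444 * 0.929 = 412
Giving 368 / 493 / 620 / 412.
Scenario A total after 3 periods: 1893
Scenario B projection —
— Period 1 —
Births: 830 * 0.314 = 261 ; 950 * 0.518 = 492 → 753
Band 2: 480 * 0.965 = 463
Band 3: 830 * 0.959 = 796
Band 4: 950 * 0.929 = 883
Giving 753 / 463 / 796 / 883.
— Period 2 —
Births: 463 * 0.314 = 145 ; 796 * 0.518 = 412 → 557
Band 2: 753 * 0.965 = 727
Band 3: 463 * 0.959 = 444
Band 4: 796 * 0.929 = 739
Giving 557 / 727 / 444 / 739.
— Period 3 —
Births: 727 * 0.314 = 228 ; 444 * 0.518 = 230 → 458
Band 2: 557 * 0.965 = 538
Band 3: 727 * 0.959 = 697
Band 4: 444 * 0.929 = 412
Giving 458 / 538 / 697 / 412.
Scenario B total after 3 periods: 2105
Difference B − A = 2105 − 1893 = 212

212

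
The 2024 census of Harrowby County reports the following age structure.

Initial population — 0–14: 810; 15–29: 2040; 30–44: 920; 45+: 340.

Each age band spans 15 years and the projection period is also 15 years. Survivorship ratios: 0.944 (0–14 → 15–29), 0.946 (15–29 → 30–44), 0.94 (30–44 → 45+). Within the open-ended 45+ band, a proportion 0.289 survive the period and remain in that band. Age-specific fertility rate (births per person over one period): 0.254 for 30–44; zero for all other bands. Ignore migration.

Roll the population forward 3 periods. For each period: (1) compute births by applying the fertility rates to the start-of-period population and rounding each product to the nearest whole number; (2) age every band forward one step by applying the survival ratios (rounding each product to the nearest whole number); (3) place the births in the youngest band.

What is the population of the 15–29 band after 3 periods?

Call the groups 1 to 4, youngest first.
— Period 1 —
Births: 920 × 0.254 = 234
Group 2: 810 × 0.944 = 765
Group 3: 2040 × 0.946 = 1930
Group 4: 920 × 0.94 + 340 × 0.289 = 865 + 98 = 963
End of period: [234, 765, 1930, 963]
— Period 2 —
Births: 1930 × 0.254 = 490
Group 2: 234 × 0.944 = 221
Group 3: 765 × 0.946 = 724
Group 4: 1930 × 0.94 + 963 × 0.289 = 1814 + 278 = 2092
End of period: [490, 221, 724, 2092]
— Period 3 —
Births: 724 × 0.254 = 184
Group 2: 490 × 0.944 = 463
Group 3: 221 × 0.946 = 209
Group 4: 724 × 0.94 + 2092 × 0.289 = 681 + 605 = 1286
End of period: [184, 463, 209, 1286]

463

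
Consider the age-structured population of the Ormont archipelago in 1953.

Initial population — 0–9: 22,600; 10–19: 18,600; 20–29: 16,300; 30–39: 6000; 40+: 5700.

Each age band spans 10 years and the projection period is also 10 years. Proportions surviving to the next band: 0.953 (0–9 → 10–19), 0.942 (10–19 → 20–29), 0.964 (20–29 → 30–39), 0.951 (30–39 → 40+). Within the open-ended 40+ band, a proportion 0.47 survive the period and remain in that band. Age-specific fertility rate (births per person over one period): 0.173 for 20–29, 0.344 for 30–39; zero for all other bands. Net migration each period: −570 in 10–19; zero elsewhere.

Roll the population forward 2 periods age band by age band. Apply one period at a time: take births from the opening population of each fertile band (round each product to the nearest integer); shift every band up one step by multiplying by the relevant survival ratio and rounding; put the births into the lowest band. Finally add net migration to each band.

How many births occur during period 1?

Numbering the groups 1..5 from youngest to oldest:
Period 1:
Births: 16300 × 0.173 = 2820, 6000 × 0.344 = 2064 → total 4884
Group 2: 22600 × 0.953 = 21538
Group 3: 18600 × 0.942 = 17521
Group 4: 16300 × 0.964 = 15713
Group 5: 6000 × 0.951 + 5700 × 0.47 = 5706 + 2679 = 8385
Net migration: Group 2 − 570 → 20968
Giving 4884 / 20968 / 17521 / 15713 / 8385.

4884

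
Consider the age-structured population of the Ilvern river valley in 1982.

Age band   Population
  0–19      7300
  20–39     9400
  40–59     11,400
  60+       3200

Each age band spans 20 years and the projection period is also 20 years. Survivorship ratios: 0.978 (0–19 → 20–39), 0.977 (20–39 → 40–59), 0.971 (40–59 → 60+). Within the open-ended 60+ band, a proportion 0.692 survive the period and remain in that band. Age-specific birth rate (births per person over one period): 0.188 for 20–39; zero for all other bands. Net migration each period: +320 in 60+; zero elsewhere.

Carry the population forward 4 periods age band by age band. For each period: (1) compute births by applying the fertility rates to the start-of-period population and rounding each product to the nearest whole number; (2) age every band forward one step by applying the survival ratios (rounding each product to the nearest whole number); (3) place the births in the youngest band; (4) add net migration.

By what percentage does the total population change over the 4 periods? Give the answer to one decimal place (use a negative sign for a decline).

-43.6

Let group 1 be 0–19 through group 4 = 60+.
[period 1]
Births: 9400 * 0.188 = 1767
Group 2: 7300 * 0.978 = 7139
Group 3: 9400 * 0.977 = 9184
Group 4: 11400 * 0.971 + 3200 * 0.692 = 11069 + 2214 = 13283
Net migration: Group 4 + 320 → 13603
Population now: 0–19=1767, 20–39=7139, 40–59=9184, 60+=13603
[period 2]
Births: 7139 * 0.188 = 1342
Group 2: 1767 * 0.978 = 1728
Group 3: 7139 * 0.977 = 6975
Group 4: 9184 * 0.971 + 13603 * 0.692 = 8918 + 9413 = 18331
Net migration: Group 4 + 320 → 18651
Population now: 0–19=1342, 20–39=1728, 40–59=6975, 60+=18651
[period 3]
Births: 1728 * 0.188 = 325
Group 2: 1342 * 0.978 = 1312
Group 3: 1728 * 0.977 = 1688
Group 4: 6975 * 0.971 + 18651 * 0.692 = 6773 + 12906 = 19679
Net migration: Group 4 + 320 → 19999
Population now: 0–19=325, 20–39=1312, 40–59=1688, 60+=19999
[period 4]
Births: 1312 * 0.188 = 247
Group 2: 325 * 0.978 = 318
Group 3: 1312 * 0.977 = 1282
Group 4: 1688 * 0.971 + 19999 * 0.692 = 1639 + 13839 = 15478
Net migration: Group 4 + 320 → 15798
Population now: 0–19=247, 20–39=318, 40–59=1282, 60+=15798
Total: 31300 → 17645; change = -13655; percentage change = -43.6%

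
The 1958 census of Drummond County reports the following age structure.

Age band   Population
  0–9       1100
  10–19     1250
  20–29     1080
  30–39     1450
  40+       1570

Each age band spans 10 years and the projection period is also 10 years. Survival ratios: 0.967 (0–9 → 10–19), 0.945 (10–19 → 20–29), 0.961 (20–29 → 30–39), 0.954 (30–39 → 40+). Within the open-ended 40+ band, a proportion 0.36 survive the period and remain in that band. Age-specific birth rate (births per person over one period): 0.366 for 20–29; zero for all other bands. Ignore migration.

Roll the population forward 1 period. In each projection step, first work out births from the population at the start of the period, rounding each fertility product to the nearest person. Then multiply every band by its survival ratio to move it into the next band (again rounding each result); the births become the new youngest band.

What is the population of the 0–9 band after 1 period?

395

Numbering the groups 1..5 from youngest to oldest:
— Period 1 —
Births: 1080 × 0.366 = 395
Group 2: 1100 × 0.967 = 1064
Group 3: 1250 × 0.945 = 1181
Group 4: 1080 × 0.961 = 1038
Group 5: 1450 × 0.954 + 1570 × 0.36 = 1383 + 565 = 1948
End of period: [395, 1064, 1181, 1038, 1948]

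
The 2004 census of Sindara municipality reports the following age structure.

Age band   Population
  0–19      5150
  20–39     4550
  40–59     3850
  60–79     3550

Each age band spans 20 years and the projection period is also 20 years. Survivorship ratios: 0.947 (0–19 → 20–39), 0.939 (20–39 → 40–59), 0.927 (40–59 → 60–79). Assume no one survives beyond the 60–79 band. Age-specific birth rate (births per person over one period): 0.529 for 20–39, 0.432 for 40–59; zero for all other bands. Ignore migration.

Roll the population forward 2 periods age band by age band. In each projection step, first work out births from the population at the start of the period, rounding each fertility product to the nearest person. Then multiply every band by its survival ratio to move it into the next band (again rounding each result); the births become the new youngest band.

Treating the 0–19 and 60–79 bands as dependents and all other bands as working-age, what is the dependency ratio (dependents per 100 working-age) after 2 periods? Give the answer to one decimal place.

Numbering the groups 1..4 from youngest to oldest:
After projecting period 1:
Births: 4550 × 0.529 = 2407  |  3850 × 0.432 = 1663 → total 4070
Group 2: 5150 × 0.947 = 4877
Group 3: 4550 × 0.939 = 4272
Group 4: 3850 × 0.927 = 3569
End of period: [4070, 4877, 4272, 3569]
After projecting period 2:
Births: 4877 × 0.529 = 2580  |  4272 × 0.432 = 1846 → total 4426
Group 2: 4070 × 0.947 = 3854
Group 3: 4877 × 0.939 = 4580
Group 4: 4272 × 0.927 = 3960
End of period: [4426, 3854, 4580, 3960]
Dependents (band 0–19 + band 60–79) = 4426 + 3960 = 8386; working-age = 8434; ratio = 8386/8434 × 100 = 99.4

99.4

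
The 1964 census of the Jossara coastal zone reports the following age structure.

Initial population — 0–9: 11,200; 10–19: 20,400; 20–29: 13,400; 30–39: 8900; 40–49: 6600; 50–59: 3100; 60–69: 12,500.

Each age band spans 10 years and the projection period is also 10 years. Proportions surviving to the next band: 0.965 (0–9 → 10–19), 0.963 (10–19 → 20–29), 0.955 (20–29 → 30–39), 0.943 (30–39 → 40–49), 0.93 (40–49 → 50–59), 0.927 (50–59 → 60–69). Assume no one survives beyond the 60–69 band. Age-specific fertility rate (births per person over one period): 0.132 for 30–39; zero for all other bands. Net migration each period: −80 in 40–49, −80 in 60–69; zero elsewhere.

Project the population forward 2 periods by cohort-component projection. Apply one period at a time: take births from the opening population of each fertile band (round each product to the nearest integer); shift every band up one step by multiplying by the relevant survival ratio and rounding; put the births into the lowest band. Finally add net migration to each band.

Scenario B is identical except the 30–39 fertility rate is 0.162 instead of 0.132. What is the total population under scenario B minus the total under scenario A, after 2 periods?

642

Let group 1 be 0–9 through group 7 = 60–69.
Period 1:
Births: 8900 × 0.132 = 1175
Group 2: 11200 × 0.965 = 10808
Group 3: 20400 × 0.963 = 19645
Group 4: 13400 × 0.955 = 12797
Group 5: 8900 × 0.943 = 8393
Group 6: 6600 × 0.93 = 6138
Group 7: 3100 × 0.927 = 2874
Net migration: Group 5 − 80 → 8313; Group 7 − 80 → 2794
Giving 1175 / 10808 / 19645 / 12797 / 8313 / 6138 / 2794.
Period 2:
Births: 12797 × 0.132 = 1689
Group 2: 1175 × 0.965 = 1134
Group 3: 10808 × 0.963 = 10408
Group 4: 19645 × 0.955 = 18761
Group 5: 12797 × 0.943 = 12068
Group 6: 8313 × 0.93 = 7731
Group 7: 6138 × 0.927 = 5690
Net migration: Group 5 − 80 → 11988; Group 7 − 80 → 5610
Giving 1689 / 1134 / 10408 / 18761 / 11988 / 7731 / 5610.
Scenario A total after 2 periods: 57321
Scenario B projection —
Period 1:
Births: 8900 × 0.162 = 1442
Group 2: 11200 × 0.965 = 10808
Group 3: 20400 × 0.963 = 19645
Group 4: 13400 × 0.955 = 12797
Group 5: 8900 × 0.943 = 8393
Group 6: 6600 × 0.93 = 6138
Group 7: 3100 × 0.927 = 2874
Net migration: Group 5 − 80 → 8313; Group 7 − 80 → 2794
Giving 1442 / 10808 / 19645 / 12797 / 8313 / 6138 / 2794.
Period 2:
Births: 12797 × 0.162 = 2073
Group 2: 1442 × 0.965 = 1392
Group 3: 10808 × 0.963 = 10408
Group 4: 19645 × 0.955 = 18761
Group 5: 12797 × 0.943 = 12068
Group 6: 8313 × 0.93 = 7731
Group 7: 6138 × 0.927 = 5690
Net migration: Group 5 − 80 → 11988; Group 7 − 80 → 5610
Giving 2073 / 1392 / 10408 / 18761 / 11988 / 7731 / 5610.
Scenario B total after 2 periods: 57963
Difference B − A = 57963 − 57321 = 642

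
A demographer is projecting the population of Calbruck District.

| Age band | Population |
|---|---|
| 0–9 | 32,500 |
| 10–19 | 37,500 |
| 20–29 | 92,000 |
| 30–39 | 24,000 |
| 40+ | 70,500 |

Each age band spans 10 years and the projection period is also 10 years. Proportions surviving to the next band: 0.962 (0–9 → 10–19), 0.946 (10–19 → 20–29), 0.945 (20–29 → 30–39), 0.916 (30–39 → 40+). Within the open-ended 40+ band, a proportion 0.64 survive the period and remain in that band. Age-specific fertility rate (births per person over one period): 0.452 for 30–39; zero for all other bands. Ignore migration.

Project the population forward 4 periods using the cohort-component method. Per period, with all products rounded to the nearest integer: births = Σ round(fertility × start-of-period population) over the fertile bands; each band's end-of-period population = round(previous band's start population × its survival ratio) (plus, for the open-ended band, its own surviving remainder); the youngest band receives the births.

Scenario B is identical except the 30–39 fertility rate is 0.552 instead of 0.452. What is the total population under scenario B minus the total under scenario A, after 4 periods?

15996

[period 1]
Births: 24000 × 0.452 = 10848
10–19: 32500 × 0.962 = 31265
20–29: 37500 × 0.946 = 35475
30–39: 92000 × 0.945 = 86940
40+: 24000 × 0.916 + 70500 × 0.64 = 21984 + 45120 = 67104
→ [10848, 31265, 35475, 86940, 67104]
[period 2]
Births: 86940 × 0.452 = 39297
10–19: 10848 × 0.962 = 10436
20–29: 31265 × 0.946 = 29577
30–39: 35475 × 0.945 = 33524
40+: 86940 × 0.916 + 67104 × 0.64 = 79637 + 42947 = 122584
→ [39297, 10436, 29577, 33524, 122584]
[period 3]
Births: 33524 × 0.452 = 15153
10–19: 39297 × 0.962 = 37804
20–29: 10436 × 0.946 = 9872
30–39: 29577 × 0.945 = 27950
40+: 33524 × 0.916 + 122584 × 0.64 = 30708 + 78454 = 109162
→ [15153, 37804, 9872, 27950, 109162]
[period 4]
Births: 27950 × 0.452 = 12633
10–19: 15153 × 0.962 = 14577
20–29: 37804 × 0.946 = 35763
30–39: 9872 × 0.945 = 9329
40+: 27950 × 0.916 + 109162 × 0.64 = 25602 + 69864 = 95466
→ [12633, 14577, 35763, 9329, 95466]
Scenario A total after 4 periods: 167768
Scenario B projection —
[period 1]
Births: 24000 × 0.552 = 13248
10–19: 32500 × 0.962 = 31265
20–29: 37500 × 0.946 = 35475
30–39: 92000 × 0.945 = 86940
40+: 24000 × 0.916 + 70500 × 0.64 = 21984 + 45120 = 67104
→ [13248, 31265, 35475, 86940, 67104]
[period 2]
Births: 86940 × 0.552 = 47991
10–19: 13248 × 0.962 = 12745
20–29: 31265 × 0.946 = 29577
30–39: 35475 × 0.945 = 33524
40+: 86940 × 0.916 + 67104 × 0.64 = 79637 + 42947 = 122584
→ [47991, 12745, 29577, 33524, 122584]
[period 3]
Births: 33524 × 0.552 = 18505
10–19: 47991 × 0.962 = 46167
20–29: 12745 × 0.946 = 12057
30–39: 29577 × 0.945 = 27950
40+: 33524 × 0.916 + 122584 × 0.64 = 30708 + 78454 = 109162
→ [18505, 46167, 12057, 27950, 109162]
[period 4]
Births: 27950 × 0.552 = 15428
10–19: 18505 × 0.962 = 17802
20–29: 46167 × 0.946 = 43674
30–39: 12057 × 0.945 = 11394
40+: 27950 × 0.916 + 109162 × 0.64 = 25602 + 69864 = 95466
→ [15428, 17802, 43674, 11394, 95466]
Scenario B total after 4 periods: 183764
Difference B − A = 183764 − 167768 = 15996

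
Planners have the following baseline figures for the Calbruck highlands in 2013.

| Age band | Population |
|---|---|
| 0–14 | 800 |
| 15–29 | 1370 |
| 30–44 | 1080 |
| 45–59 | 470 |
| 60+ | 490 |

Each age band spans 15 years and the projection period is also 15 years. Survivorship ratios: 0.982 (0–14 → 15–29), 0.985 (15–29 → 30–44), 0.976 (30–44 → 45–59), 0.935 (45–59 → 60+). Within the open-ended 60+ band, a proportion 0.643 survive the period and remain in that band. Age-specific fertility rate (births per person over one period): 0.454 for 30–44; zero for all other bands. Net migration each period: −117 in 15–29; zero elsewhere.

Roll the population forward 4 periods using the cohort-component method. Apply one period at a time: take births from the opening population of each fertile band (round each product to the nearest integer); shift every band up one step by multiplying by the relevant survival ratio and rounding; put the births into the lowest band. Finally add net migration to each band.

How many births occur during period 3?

299

After projecting period 1:
Births: 1080 × 0.454 = 490
15–29: 800 × 0.982 = 786
30–44: 1370 × 0.985 = 1349
45–59: 1080 × 0.976 = 1054
60+: 470 × 0.935 + 490 × 0.643 = 439 + 315 = 754
Net migration: 15–29 − 117 → 669
Population now: 0–14=490, 15–29=669, 30–44=1349, 45–59=1054, 60+=754
After projecting period 2:
Births: 1349 × 0.454 = 612
15–29: 490 × 0.982 = 481
30–44: 669 × 0.985 = 659
45–59: 1349 × 0.976 = 1317
60+: 1054 × 0.935 + 754 × 0.643 = 985 + 485 = 1470
Net migration: 15–29 − 117 → 364
Population now: 0–14=612, 15–29=364, 30–44=659, 45–59=1317, 60+=1470
After projecting period 3:
Births: 659 × 0.454 = 299
15–29: 612 × 0.982 = 601
30–44: 364 × 0.985 = 359
45–59: 659 × 0.976 = 643
60+: 1317 × 0.935 + 1470 × 0.643 = 1231 + 945 = 2176
Net migration: 15–29 − 117 → 484
Population now: 0–14=299, 15–29=484, 30–44=359, 45–59=643, 60+=2176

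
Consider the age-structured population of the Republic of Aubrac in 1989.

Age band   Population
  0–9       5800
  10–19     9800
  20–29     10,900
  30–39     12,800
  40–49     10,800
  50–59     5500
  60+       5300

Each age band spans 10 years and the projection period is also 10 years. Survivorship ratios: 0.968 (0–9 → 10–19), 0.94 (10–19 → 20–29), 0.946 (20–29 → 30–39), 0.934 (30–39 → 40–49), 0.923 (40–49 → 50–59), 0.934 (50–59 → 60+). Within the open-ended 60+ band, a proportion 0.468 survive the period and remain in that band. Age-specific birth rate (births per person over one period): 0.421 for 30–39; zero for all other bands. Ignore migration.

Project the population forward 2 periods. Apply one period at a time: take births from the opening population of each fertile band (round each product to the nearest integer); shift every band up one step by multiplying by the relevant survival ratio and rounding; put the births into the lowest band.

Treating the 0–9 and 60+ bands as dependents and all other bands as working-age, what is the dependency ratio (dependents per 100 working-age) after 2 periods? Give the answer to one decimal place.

43.2

(Bands numbered youngest = 1 to oldest = 7.)
After projecting period 1:
Births: 12800 × 0.421 = 5389
Band 2: 5800 × 0.968 = 5614
Band 3: 9800 × 0.94 = 9212
Band 4: 10900 × 0.946 = 10311
Band 5: 12800 × 0.934 = 11955
Band 6: 10800 × 0.923 = 9968
Band 7: 5500 × 0.934 + 5300 × 0.468 = 5137 + 2480 = 7617
End of period: [5389, 5614, 9212, 10311, 11955, 9968, 7617]
After projecting period 2:
Births: 10311 × 0.421 = 4341
Band 2: 5389 × 0.968 = 5217
Band 3: 5614 × 0.94 = 5277
Band 4: 9212 × 0.946 = 8715
Band 5: 10311 × 0.934 = 9630
Band 6: 11955 × 0.923 = 11034
Band 7: 9968 × 0.934 + 7617 × 0.468 = 9310 + 3565 = 12875
End of period: [4341, 5217, 5277, 8715, 9630, 11034, 12875]
Dependents (band 0–9 + band 60+) = 4341 + 12875 = 17216; working-age = 39873; ratio = 17216/39873 × 100 = 43.2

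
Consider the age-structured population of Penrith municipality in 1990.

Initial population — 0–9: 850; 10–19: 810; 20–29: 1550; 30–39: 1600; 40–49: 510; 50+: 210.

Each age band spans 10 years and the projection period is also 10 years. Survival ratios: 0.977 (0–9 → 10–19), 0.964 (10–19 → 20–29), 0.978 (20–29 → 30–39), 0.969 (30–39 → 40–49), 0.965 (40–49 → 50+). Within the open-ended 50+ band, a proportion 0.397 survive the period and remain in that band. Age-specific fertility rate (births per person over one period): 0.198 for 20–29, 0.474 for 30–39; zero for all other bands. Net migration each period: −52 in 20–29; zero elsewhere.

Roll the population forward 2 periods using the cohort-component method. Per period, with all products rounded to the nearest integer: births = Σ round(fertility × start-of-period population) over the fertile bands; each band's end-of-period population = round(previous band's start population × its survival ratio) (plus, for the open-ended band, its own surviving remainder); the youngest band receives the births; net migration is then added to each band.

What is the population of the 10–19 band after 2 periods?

Period 1:
Births: 1550 × 0.198 = 307, 1600 × 0.474 = 758 ⇒ total 1065
10–19: 850 × 0.977 = 830
20–29: 810 × 0.964 = 781
30–39: 1550 × 0.978 = 1516
40–49: 1600 × 0.969 = 1550
50+: 510 × 0.965 + 210 × 0.397 = 492 + 83 = 575
Net migration: 20–29 − 52 → 729
→ [1065, 830, 729, 1516, 1550, 575]
Period 2:
Births: 729 × 0.198 = 144, 1516 × 0.474 = 719 ⇒ total 863
10–19: 1065 × 0.977 = 1041
20–29: 830 × 0.964 = 800
30–39: 729 × 0.978 = 713
40–49: 1516 × 0.969 = 1469
50+: 1550 × 0.965 + 575 × 0.397 = 1496 + 228 = 1724
Net migration: 20–29 − 52 → 748
→ [863, 1041, 748, 713, 1469, 1724]

1041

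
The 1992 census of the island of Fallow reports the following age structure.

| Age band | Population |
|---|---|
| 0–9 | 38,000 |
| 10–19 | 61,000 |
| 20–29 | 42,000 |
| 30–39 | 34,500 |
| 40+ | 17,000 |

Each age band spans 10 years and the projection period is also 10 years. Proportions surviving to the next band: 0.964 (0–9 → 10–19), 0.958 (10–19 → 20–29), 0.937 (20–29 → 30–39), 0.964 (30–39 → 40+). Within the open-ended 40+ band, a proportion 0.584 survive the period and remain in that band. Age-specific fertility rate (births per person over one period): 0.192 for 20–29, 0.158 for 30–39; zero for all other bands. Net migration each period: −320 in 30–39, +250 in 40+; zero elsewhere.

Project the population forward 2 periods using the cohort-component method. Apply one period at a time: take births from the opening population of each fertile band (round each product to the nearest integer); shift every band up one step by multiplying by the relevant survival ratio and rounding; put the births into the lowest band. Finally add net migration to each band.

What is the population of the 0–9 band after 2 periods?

Call the bands 1 to 5, youngest first.
Period 1.
Births: 42000 × 0.192 = 8064  |  34500 × 0.158 = 5451 → 13515
Band 2: 38000 × 0.964 = 36632
Band 3: 61000 × 0.958 = 58438
Band 4: 42000 × 0.937 = 39354
Band 5: 34500 × 0.964 + 17000 × 0.584 = 33258 + 9928 = 43186
Net migration: Band 4 − 320 → 39034; Band 5 + 250 → 43436
End of period: [13515, 36632, 58438, 39034, 43436]
Period 2.
Births: 58438 × 0.192 = 11220  |  39034 × 0.158 = 6167 → 17387
Band 2: 13515 × 0.964 = 13028
Band 3: 36632 × 0.958 = 35093
Band 4: 58438 × 0.937 = 54756
Band 5: 39034 × 0.964 + 43436 × 0.584 = 37629 + 25367 = 62996
Net migration: Band 4 − 320 → 54436; Band 5 + 250 → 63246
End of period: [17387, 13028, 35093, 54436, 63246]

17387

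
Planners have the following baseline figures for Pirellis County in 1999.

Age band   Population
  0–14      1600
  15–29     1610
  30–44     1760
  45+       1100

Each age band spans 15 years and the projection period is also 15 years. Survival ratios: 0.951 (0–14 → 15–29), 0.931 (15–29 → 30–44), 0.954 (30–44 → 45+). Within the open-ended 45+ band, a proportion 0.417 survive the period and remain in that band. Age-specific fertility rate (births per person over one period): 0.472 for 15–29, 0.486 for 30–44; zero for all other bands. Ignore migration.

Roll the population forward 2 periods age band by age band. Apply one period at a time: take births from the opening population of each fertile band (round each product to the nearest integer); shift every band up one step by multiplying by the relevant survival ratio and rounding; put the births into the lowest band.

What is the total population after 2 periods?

6722

— Period 1 —
Births: 1610 * 0.472 = 760 ; 1760 * 0.486 = 855 → 1615
15–29: 1600 * 0.951 = 1522
30–44: 1610 * 0.931 = 1499
45+: 1760 * 0.954 + 1100 * 0.417 = 1679 + 459 = 2138
→ [1615, 1522, 1499, 2138]
— Period 2 —
Births: 1522 * 0.472 = 718 ; 1499 * 0.486 = 729 → 1447
15–29: 1615 * 0.951 = 1536
30–44: 1522 * 0.931 = 1417
45+: 1499 * 0.954 + 2138 * 0.417 = 1430 + 892 = 2322
→ [1447, 1536, 1417, 2322]
Total after period 2: 1447 + 1536 + 1417 + 2322 = 6722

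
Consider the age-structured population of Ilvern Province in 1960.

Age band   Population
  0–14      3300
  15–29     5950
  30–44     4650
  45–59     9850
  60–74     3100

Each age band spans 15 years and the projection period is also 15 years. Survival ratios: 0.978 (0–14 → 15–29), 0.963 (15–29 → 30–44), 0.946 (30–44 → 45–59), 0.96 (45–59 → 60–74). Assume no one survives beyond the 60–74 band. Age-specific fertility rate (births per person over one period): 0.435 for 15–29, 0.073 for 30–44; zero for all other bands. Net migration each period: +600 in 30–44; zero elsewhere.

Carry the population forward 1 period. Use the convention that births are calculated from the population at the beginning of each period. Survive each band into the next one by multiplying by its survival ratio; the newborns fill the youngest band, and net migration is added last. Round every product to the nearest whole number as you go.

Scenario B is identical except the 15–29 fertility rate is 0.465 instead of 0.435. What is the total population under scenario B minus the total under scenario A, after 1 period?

(Bands numbered youngest = 1 to oldest = 5.)
— Period 1 —
Births: 5950 × 0.435 = 2588  |  4650 × 0.073 = 339 ⇒ total 2927
Band 2: 3300 × 0.978 = 3227
Band 3: 5950 × 0.963 = 5730
Band 4: 4650 × 0.946 = 4399
Band 5: 9850 × 0.96 = 9456
Net migration: Band 3 + 600 → 6330
Giving 2927 / 3227 / 6330 / 4399 / 9456.
Scenario A total after 1 period: 26339
Scenario B projection —
— Period 1 —
Births: 5950 × 0.465 = 2767  |  4650 × 0.073 = 339 ⇒ total 3106
Band 2: 3300 × 0.978 = 3227
Band 3: 5950 × 0.963 = 5730
Band 4: 4650 × 0.946 = 4399
Band 5: 9850 × 0.96 = 9456
Net migration: Band 3 + 600 → 6330
Giving 3106 / 3227 / 6330 / 4399 / 9456.
Scenario B total after 1 period: 26518
Difference B − A = 26518 − 26339 = 179

179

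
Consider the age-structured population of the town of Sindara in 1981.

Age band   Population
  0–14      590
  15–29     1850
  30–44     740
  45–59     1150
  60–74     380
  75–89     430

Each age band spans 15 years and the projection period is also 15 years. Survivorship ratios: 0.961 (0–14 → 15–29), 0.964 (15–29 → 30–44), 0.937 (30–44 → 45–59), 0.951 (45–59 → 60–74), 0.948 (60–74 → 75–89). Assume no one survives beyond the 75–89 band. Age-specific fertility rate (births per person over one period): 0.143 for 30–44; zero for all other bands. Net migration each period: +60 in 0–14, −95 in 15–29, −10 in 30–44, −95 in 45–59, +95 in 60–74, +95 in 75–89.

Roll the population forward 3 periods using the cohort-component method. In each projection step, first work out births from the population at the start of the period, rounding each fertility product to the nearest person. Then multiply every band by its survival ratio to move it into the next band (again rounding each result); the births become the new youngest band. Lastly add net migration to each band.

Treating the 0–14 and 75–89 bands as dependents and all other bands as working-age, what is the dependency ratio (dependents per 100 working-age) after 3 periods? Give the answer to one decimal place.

39.2

— Period 1 —
Births: 740 × 0.143 = 106
15–29: 590 × 0.961 = 567
30–44: 1850 × 0.964 = 1783
45–59: 740 × 0.937 = 693
60–74: 1150 × 0.951 = 1094
75–89: 380 × 0.948 = 360
Net migration: 0–14 + 60 → 166; 15–29 − 95 → 472; 30–44 − 10 → 1773; 45–59 − 95 → 598; 60–74 + 95 → 1189; 75–89 + 95 → 455
Giving 166 / 472 / 1773 / 598 / 1189 / 455.
— Period 2 —
Births: 1773 × 0.143 = 254
15–29: 166 × 0.961 = 160
30–44: 472 × 0.964 = 455
45–59: 1773 × 0.937 = 1661
60–74: 598 × 0.951 = 569
75–89: 1189 × 0.948 = 1127
Net migration: 0–14 + 60 → 314; 15–29 − 95 → 65; 30–44 − 10 → 445; 45–59 − 95 → 1566; 60–74 + 95 → 664; 75–89 + 95 → 1222
Giving 314 / 65 / 445 / 1566 / 664 / 1222.
— Period 3 —
Births: 445 × 0.143 = 64
15–29: 314 × 0.961 = 302
30–44: 65 × 0.964 = 63
45–59: 445 × 0.937 = 417
60–74: 1566 × 0.951 = 1489
75–89: 664 × 0.948 = 629
Net migration: 0–14 + 60 → 124; 15–29 − 95 → 207; 30–44 − 10 → 53; 45–59 − 95 → 322; 60–74 + 95 → 1584; 75–89 + 95 → 724
Giving 124 / 207 / 53 / 322 / 1584 / 724.
Dependents (band 0–14 + band 75–89) = 124 + 724 = 848; working-age = 2166; ratio = 848/2166 × 100 = 39.2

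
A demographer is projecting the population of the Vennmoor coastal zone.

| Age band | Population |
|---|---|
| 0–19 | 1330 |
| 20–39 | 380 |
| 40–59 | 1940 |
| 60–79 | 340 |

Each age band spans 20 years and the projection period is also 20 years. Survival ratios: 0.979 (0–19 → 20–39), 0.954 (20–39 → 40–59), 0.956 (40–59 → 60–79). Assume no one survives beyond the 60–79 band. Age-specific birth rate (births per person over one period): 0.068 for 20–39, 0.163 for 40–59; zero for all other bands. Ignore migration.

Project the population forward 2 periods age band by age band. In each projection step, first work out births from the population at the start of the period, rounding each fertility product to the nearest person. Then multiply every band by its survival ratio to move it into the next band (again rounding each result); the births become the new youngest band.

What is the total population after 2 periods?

Period 1.
Births: 380 * 0.068 = 26 ; 1940 * 0.163 = 316 → 342
20–39: 1330 * 0.979 = 1302
40–59: 380 * 0.954 = 363
60–79: 1940 * 0.956 = 1855
→ [342, 1302, 363, 1855]
Period 2.
Births: 1302 * 0.068 = 89 ; 363 * 0.163 = 59 → 148
20–39: 342 * 0.979 = 335
40–59: 1302 * 0.954 = 1242
60–79: 363 * 0.956 = 347
→ [148, 335, 1242, 347]
Total after period 2: 148 + 335 + 1242 + 347 = 2072

2072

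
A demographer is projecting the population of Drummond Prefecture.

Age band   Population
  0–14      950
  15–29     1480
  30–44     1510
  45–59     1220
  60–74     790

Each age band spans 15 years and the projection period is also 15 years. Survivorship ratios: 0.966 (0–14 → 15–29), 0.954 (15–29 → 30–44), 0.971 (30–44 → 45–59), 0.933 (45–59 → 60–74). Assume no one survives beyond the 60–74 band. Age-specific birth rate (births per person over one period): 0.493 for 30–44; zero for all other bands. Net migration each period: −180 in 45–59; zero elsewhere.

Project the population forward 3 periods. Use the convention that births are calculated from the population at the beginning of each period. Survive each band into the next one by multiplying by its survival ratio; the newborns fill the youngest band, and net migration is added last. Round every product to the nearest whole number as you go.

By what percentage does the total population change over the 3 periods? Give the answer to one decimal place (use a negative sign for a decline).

Period 1:
Births: 1510 × 0.493 = 744
15–29: 950 × 0.966 = 918
30–44: 1480 × 0.954 = 1412
45–59: 1510 × 0.971 = 1466
60–74: 1220 × 0.933 = 1138
Net migration: 45–59 − 180 → 1286
Giving 744 / 918 / 1412 / 1286 / 1138.
Period 2:
Births: 1412 × 0.493 = 696
15–29: 744 × 0.966 = 719
30–44: 918 × 0.954 = 876
45–59: 1412 × 0.971 = 1371
60–74: 1286 × 0.933 = 1200
Net migration: 45–59 − 180 → 1191
Giving 696 / 719 / 876 / 1191 / 1200.
Period 3:
Births: 876 × 0.493 = 432
15–29: 696 × 0.966 = 672
30–44: 719 × 0.954 = 686
45–59: 876 × 0.971 = 851
60–74: 1191 × 0.933 = 1111
Net migration: 45–59 − 180 → 671
Giving 432 / 672 / 686 / 671 / 1111.
Total: 5950 → 3572; change = -2378; percentage change = -40.0%

-40.0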